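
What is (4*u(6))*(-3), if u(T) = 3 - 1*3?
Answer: 0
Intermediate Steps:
u(T) = 0 (u(T) = 3 - 3 = 0)
(4*u(6))*(-3) = (4*0)*(-3) = 0*(-3) = 0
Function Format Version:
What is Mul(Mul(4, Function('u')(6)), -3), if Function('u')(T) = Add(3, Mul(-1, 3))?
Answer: 0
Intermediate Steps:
Function('u')(T) = 0 (Function('u')(T) = Add(3, -3) = 0)
Mul(Mul(4, Function('u')(6)), -3) = Mul(Mul(4, 0), -3) = Mul(0, -3) = 0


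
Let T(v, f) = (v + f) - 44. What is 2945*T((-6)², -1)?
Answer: -26505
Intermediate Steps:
T(v, f) = -44 + f + v (T(v, f) = (f + v) - 44 = -44 + f + v)
2945*T((-6)², -1) = 2945*(-44 - 1 + (-6)²) = 2945*(-44 - 1 + 36) = 2945*(-9) = -26505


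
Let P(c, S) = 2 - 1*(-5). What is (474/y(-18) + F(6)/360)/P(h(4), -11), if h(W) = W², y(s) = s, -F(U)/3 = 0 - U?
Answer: -1577/420 ≈ -3.7548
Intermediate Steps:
F(U) = 3*U (F(U) = -3*(0 - U) = -(-3)*U = 3*U)
P(c, S) = 7 (P(c, S) = 2 + 5 = 7)
(474/y(-18) + F(6)/360)/P(h(4), -11) = (474/(-18) + (3*6)/360)/7 = (474*(-1/18) + 18*(1/360))*(⅐) = (-79/3 + 1/20)*(⅐) = -1577/60*⅐ = -1577/420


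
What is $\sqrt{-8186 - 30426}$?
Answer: $14 i \sqrt{197} \approx 196.5 i$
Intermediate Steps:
$\sqrt{-8186 - 30426} = \sqrt{-38612} = 14 i \sqrt{197}$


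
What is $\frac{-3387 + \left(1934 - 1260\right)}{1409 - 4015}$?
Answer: $\frac{2713}{2606} \approx 1.0411$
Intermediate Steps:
$\frac{-3387 + \left(1934 - 1260\right)}{1409 - 4015} = \frac{-3387 + 674}{-2606} = \left(-2713\right) \left(- \frac{1}{2606}\right) = \frac{2713}{2606}$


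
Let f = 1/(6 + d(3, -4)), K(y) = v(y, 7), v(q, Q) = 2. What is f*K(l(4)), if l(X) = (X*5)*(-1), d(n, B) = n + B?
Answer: ⅖ ≈ 0.40000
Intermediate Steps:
d(n, B) = B + n
l(X) = -5*X (l(X) = (5*X)*(-1) = -5*X)
K(y) = 2
f = ⅕ (f = 1/(6 + (-4 + 3)) = 1/(6 - 1) = 1/5 = ⅕ ≈ 0.20000)
f*K(l(4)) = (⅕)*2 = ⅖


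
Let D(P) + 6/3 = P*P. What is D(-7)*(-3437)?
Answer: -161539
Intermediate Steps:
D(P) = -2 + P² (D(P) = -2 + P*P = -2 + P²)
D(-7)*(-3437) = (-2 + (-7)²)*(-3437) = (-2 + 49)*(-3437) = 47*(-3437) = -161539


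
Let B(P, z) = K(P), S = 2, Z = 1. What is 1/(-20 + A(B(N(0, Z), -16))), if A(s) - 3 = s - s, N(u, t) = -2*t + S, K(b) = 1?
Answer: -1/17 ≈ -0.058824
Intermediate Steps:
N(u, t) = 2 - 2*t (N(u, t) = -2*t + 2 = 2 - 2*t)
B(P, z) = 1
A(s) = 3 (A(s) = 3 + (s - s) = 3 + 0 = 3)
1/(-20 + A(B(N(0, Z), -16))) = 1/(-20 + 3) = 1/(-17) = -1/17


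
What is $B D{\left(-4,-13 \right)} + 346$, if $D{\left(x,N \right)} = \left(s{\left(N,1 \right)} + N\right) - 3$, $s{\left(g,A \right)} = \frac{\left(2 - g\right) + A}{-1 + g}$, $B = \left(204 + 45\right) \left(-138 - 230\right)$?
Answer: $\frac{10998262}{7} \approx 1.5712 \cdot 10^{6}$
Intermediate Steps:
$B = -91632$ ($B = 249 \left(-368\right) = -91632$)
$s{\left(g,A \right)} = \frac{2 + A - g}{-1 + g}$
$D{\left(x,N \right)} = -3 + N + \frac{3 - N}{-1 + N}$ ($D{\left(x,N \right)} = \left(\frac{2 + 1 - N}{-1 + N} + N\right) - 3 = \left(\frac{3 - N}{-1 + N} + N\right) - 3 = \left(N + \frac{3 - N}{-1 + N}\right) - 3 = -3 + N + \frac{3 - N}{-1 + N}$)
$B D{\left(-4,-13 \right)} + 346 = - 91632 \frac{6 + \left(-13\right)^{2} - -65}{-1 - 13} + 346 = - 91632 \frac{6 + 169 + 65}{-14} + 346 = - 91632 \left(\left(- \frac{1}{14}\right) 240\right) + 346 = \left(-91632\right) \left(- \frac{120}{7}\right) + 346 = \frac{10995840}{7} + 346 = \frac{10998262}{7}$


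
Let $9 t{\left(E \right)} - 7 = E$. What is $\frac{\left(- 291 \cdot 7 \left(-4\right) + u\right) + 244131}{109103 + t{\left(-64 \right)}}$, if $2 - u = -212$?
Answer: $\frac{757479}{327290} \approx 2.3144$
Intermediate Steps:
$u = 214$ ($u = 2 - -212 = 2 + 212 = 214$)
$t{\left(E \right)} = \frac{7}{9} + \frac{E}{9}$
$\frac{\left(- 291 \cdot 7 \left(-4\right) + u\right) + 244131}{109103 + t{\left(-64 \right)}} = \frac{\left(- 291 \cdot 7 \left(-4\right) + 214\right) + 244131}{109103 + \left(\frac{7}{9} + \frac{1}{9} \left(-64\right)\right)} = \frac{\left(\left(-291\right) \left(-28\right) + 214\right) + 244131}{109103 + \left(\frac{7}{9} - \frac{64}{9}\right)} = \frac{\left(8148 + 214\right) + 244131}{109103 - \frac{19}{3}} = \frac{8362 + 244131}{\frac{327290}{3}} = 252493 \cdot \frac{3}{327290} = \frac{757479}{327290}$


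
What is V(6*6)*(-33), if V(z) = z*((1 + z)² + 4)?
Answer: -1631124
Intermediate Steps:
V(z) = z*(4 + (1 + z)²)
V(6*6)*(-33) = ((6*6)*(4 + (1 + 6*6)²))*(-33) = (36*(4 + (1 + 36)²))*(-33) = (36*(4 + 37²))*(-33) = (36*(4 + 1369))*(-33) = (36*1373)*(-33) = 49428*(-33) = -1631124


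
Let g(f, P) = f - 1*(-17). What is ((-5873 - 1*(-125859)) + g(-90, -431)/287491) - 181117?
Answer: -17574612394/287491 ≈ -61131.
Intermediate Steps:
g(f, P) = 17 + f (g(f, P) = f + 17 = 17 + f)
((-5873 - 1*(-125859)) + g(-90, -431)/287491) - 181117 = ((-5873 - 1*(-125859)) + (17 - 90)/287491) - 181117 = ((-5873 + 125859) - 73*1/287491) - 181117 = (119986 - 73/287491) - 181117 = 34494895053/287491 - 181117 = -17574612394/287491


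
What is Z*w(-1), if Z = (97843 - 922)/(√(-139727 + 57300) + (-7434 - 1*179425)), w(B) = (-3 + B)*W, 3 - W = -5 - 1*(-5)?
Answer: 18110561139/2909697359 + 96921*I*√82427/2909697359 ≈ 6.2242 + 0.0095632*I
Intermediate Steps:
W = 3 (W = 3 - (-5 - 1*(-5)) = 3 - (-5 + 5) = 3 - 1*0 = 3 + 0 = 3)
w(B) = -9 + 3*B (w(B) = (-3 + B)*3 = -9 + 3*B)
Z = 96921/(-186859 + I*√82427) (Z = 96921/(√(-82427) + (-7434 - 179425)) = 96921/(I*√82427 - 186859) = 96921/(-186859 + I*√82427) ≈ -0.51868 - 0.00079694*I)
Z*w(-1) = (-6036853713/11638789436 - 32307*I*√82427/11638789436)*(-9 + 3*(-1)) = (-6036853713/11638789436 - 32307*I*√82427/11638789436)*(-9 - 3) = (-6036853713/11638789436 - 32307*I*√82427/11638789436)*(-12) = 18110561139/2909697359 + 96921*I*√82427/2909697359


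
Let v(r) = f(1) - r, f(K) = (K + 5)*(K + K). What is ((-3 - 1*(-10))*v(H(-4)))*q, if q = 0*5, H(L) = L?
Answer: 0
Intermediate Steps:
f(K) = 2*K*(5 + K) (f(K) = (5 + K)*(2*K) = 2*K*(5 + K))
v(r) = 12 - r (v(r) = 2*1*(5 + 1) - r = 2*1*6 - r = 12 - r)
q = 0
((-3 - 1*(-10))*v(H(-4)))*q = ((-3 - 1*(-10))*(12 - 1*(-4)))*0 = ((-3 + 10)*(12 + 4))*0 = (7*16)*0 = 112*0 = 0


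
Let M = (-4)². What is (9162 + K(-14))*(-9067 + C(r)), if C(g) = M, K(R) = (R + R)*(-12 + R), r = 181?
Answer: -89514390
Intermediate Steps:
K(R) = 2*R*(-12 + R) (K(R) = (2*R)*(-12 + R) = 2*R*(-12 + R))
M = 16
C(g) = 16
(9162 + K(-14))*(-9067 + C(r)) = (9162 + 2*(-14)*(-12 - 14))*(-9067 + 16) = (9162 + 2*(-14)*(-26))*(-9051) = (9162 + 728)*(-9051) = 9890*(-9051) = -89514390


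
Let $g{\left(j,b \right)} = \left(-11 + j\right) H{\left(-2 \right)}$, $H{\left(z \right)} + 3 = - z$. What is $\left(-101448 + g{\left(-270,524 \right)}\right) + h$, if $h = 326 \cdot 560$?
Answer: $81393$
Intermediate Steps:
$H{\left(z \right)} = -3 - z$
$g{\left(j,b \right)} = 11 - j$ ($g{\left(j,b \right)} = \left(-11 + j\right) \left(-3 - -2\right) = \left(-11 + j\right) \left(-3 + 2\right) = \left(-11 + j\right) \left(-1\right) = 11 - j$)
$h = 182560$
$\left(-101448 + g{\left(-270,524 \right)}\right) + h = \left(-101448 + \left(11 - -270\right)\right) + 182560 = \left(-101448 + \left(11 + 270\right)\right) + 182560 = \left(-101448 + 281\right) + 182560 = -101167 + 182560 = 81393$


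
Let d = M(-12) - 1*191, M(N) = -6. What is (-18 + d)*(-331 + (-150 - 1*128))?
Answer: 130935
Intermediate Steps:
d = -197 (d = -6 - 1*191 = -6 - 191 = -197)
(-18 + d)*(-331 + (-150 - 1*128)) = (-18 - 197)*(-331 + (-150 - 1*128)) = -215*(-331 + (-150 - 128)) = -215*(-331 - 278) = -215*(-609) = 130935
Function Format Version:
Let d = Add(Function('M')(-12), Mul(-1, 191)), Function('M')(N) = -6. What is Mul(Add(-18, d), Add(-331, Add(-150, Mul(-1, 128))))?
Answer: 130935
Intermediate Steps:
d = -197 (d = Add(-6, Mul(-1, 191)) = Add(-6, -191) = -197)
Mul(Add(-18, d), Add(-331, Add(-150, Mul(-1, 128)))) = Mul(Add(-18, -197), Add(-331, Add(-150, Mul(-1, 128)))) = Mul(-215, Add(-331, Add(-150, -128))) = Mul(-215, Add(-331, -278)) = Mul(-215, -609) = 130935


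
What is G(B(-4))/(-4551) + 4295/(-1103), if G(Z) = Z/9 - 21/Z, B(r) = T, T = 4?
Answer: -703484801/180711108 ≈ -3.8929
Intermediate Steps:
B(r) = 4
G(Z) = -21/Z + Z/9 (G(Z) = Z*(⅑) - 21/Z = Z/9 - 21/Z = -21/Z + Z/9)
G(B(-4))/(-4551) + 4295/(-1103) = (-21/4 + (⅑)*4)/(-4551) + 4295/(-1103) = (-21*¼ + 4/9)*(-1/4551) + 4295*(-1/1103) = (-21/4 + 4/9)*(-1/4551) - 4295/1103 = -173/36*(-1/4551) - 4295/1103 = 173/163836 - 4295/1103 = -703484801/180711108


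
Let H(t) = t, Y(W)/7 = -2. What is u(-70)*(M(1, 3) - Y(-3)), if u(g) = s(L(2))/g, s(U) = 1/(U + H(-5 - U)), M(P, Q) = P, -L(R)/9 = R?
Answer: 3/70 ≈ 0.042857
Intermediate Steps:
L(R) = -9*R
Y(W) = -14 (Y(W) = 7*(-2) = -14)
s(U) = -1/5 (s(U) = 1/(U + (-5 - U)) = 1/(-5) = -1/5)
u(g) = -1/(5*g)
u(-70)*(M(1, 3) - Y(-3)) = (-1/5/(-70))*(1 - 1*(-14)) = (-1/5*(-1/70))*(1 + 14) = (1/350)*15 = 3/70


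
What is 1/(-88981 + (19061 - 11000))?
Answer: -1/80920 ≈ -1.2358e-5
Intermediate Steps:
1/(-88981 + (19061 - 11000)) = 1/(-88981 + 8061) = 1/(-80920) = -1/80920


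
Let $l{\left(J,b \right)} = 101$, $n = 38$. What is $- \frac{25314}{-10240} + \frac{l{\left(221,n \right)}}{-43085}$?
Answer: $\frac{21792389}{8823808} \approx 2.4697$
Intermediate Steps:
$- \frac{25314}{-10240} + \frac{l{\left(221,n \right)}}{-43085} = - \frac{25314}{-10240} + \frac{101}{-43085} = \left(-25314\right) \left(- \frac{1}{10240}\right) + 101 \left(- \frac{1}{43085}\right) = \frac{12657}{5120} - \frac{101}{43085} = \frac{21792389}{8823808}$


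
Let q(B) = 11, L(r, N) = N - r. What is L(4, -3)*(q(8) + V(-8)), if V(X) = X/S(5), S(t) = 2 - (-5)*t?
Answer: -2023/27 ≈ -74.926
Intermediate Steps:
S(t) = 2 + 5*t
V(X) = X/27 (V(X) = X/(2 + 5*5) = X/(2 + 25) = X/27)
L(4, -3)*(q(8) + V(-8)) = (-3 - 1*4)*(11 + (1/27)*(-8)) = (-3 - 4)*(11 - 8/27) = -7*289/27 = -2023/27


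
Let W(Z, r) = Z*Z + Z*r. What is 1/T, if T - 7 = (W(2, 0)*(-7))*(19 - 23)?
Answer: 1/119 ≈ 0.0084034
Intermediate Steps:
W(Z, r) = Z**2 + Z*r
T = 119 (T = 7 + ((2*(2 + 0))*(-7))*(19 - 23) = 7 + ((2*2)*(-7))*(-4) = 7 + (4*(-7))*(-4) = 7 - 28*(-4) = 7 + 112 = 119)
1/T = 1/119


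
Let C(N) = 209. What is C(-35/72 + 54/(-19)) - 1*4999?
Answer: -4790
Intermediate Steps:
C(-35/72 + 54/(-19)) - 1*4999 = 209 - 1*4999 = 209 - 4999 = -4790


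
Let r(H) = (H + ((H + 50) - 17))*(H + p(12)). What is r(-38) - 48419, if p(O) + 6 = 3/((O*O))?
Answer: -2233339/48 ≈ -46528.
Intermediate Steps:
p(O) = -6 + 3/O² (p(O) = -6 + 3/((O*O)) = -6 + 3/(O²) = -6 + 3/O²)
r(H) = (33 + 2*H)*(-287/48 + H) (r(H) = (H + ((H + 50) - 17))*(H + (-6 + 3/12²)) = (H + ((50 + H) - 17))*(H + (-6 + 3*(1/144))) = (H + (33 + H))*(H + (-6 + 1/48)) = (33 + 2*H)*(H - 287/48) = (33 + 2*H)*(-287/48 + H))
r(-38) - 48419 = (-3157/16 + 2*(-38)² + (505/24)*(-38)) - 48419 = (-3157/16 + 2*1444 - 9595/12) - 48419 = (-3157/16 + 2888 - 9595/12) - 48419 = 90773/48 - 48419 = -2233339/48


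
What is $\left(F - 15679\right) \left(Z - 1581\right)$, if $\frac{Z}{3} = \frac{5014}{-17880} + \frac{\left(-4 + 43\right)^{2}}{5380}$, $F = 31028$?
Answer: $- \frac{4863160721221}{200405} \approx -2.4267 \cdot 10^{7}$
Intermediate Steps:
$Z = \frac{1376}{200405}$ ($Z = 3 \left(\frac{5014}{-17880} + \frac{\left(-4 + 43\right)^{2}}{5380}\right) = 3 \left(5014 \left(- \frac{1}{17880}\right) + 39^{2} \cdot \frac{1}{5380}\right) = 3 \left(- \frac{2507}{8940} + 1521 \cdot \frac{1}{5380}\right) = 3 \left(- \frac{2507}{8940} + \frac{1521}{5380}\right) = 3 \cdot \frac{1376}{601215} = \frac{1376}{200405} \approx 0.0068661$)
$\left(F - 15679\right) \left(Z - 1581\right) = \left(31028 - 15679\right) \left(\frac{1376}{200405} - 1581\right) = 15349 \left(- \frac{316838929}{200405}\right) = - \frac{4863160721221}{200405}$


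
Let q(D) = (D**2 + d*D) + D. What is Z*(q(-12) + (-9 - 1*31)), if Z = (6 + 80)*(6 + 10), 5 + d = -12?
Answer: 407296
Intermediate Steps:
d = -17 (d = -5 - 12 = -17)
Z = 1376 (Z = 86*16 = 1376)
q(D) = D**2 - 16*D (q(D) = (D**2 - 17*D) + D = D**2 - 16*D)
Z*(q(-12) + (-9 - 1*31)) = 1376*(-12*(-16 - 12) + (-9 - 1*31)) = 1376*(-12*(-28) + (-9 - 31)) = 1376*(336 - 40) = 1376*296 = 407296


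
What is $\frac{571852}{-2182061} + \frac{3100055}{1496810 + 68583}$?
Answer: $\frac{5869335995519}{3415783014973} \approx 1.7183$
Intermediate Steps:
$\frac{571852}{-2182061} + \frac{3100055}{1496810 + 68583} = 571852 \left(- \frac{1}{2182061}\right) + \frac{3100055}{1565393} = - \frac{571852}{2182061} + 3100055 \cdot \frac{1}{1565393} = - \frac{571852}{2182061} + \frac{3100055}{1565393} = \frac{5869335995519}{3415783014973}$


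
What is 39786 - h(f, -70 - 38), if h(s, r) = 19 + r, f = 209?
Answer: 39875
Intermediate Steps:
39786 - h(f, -70 - 38) = 39786 - (19 + (-70 - 38)) = 39786 - (19 - 108) = 39786 - 1*(-89) = 39786 + 89 = 39875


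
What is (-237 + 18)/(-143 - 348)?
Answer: 219/491 ≈ 0.44603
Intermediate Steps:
(-237 + 18)/(-143 - 348) = -219/(-491) = -219*(-1/491) = 219/491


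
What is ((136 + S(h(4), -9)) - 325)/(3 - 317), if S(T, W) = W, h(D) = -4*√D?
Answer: 99/157 ≈ 0.63057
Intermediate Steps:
((136 + S(h(4), -9)) - 325)/(3 - 317) = ((136 - 9) - 325)/(3 - 317) = (127 - 325)/(-314) = -198*(-1/314) = 99/157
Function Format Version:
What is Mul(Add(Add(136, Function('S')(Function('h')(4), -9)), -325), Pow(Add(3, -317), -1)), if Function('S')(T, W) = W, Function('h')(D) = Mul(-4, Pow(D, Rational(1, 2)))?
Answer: Rational(99, 157) ≈ 0.63057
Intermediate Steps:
Mul(Add(Add(136, Function('S')(Function('h')(4), -9)), -325), Pow(Add(3, -317), -1)) = Mul(Add(Add(136, -9), -325), Pow(Add(3, -317), -1)) = Mul(Add(127, -325), Pow(-314, -1)) = Mul(-198, Rational(-1, 314)) = Rational(99, 157)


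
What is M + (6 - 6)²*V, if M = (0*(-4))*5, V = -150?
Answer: 0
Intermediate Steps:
M = 0 (M = 0*5 = 0)
M + (6 - 6)²*V = 0 + (6 - 6)²*(-150) = 0 + 0²*(-150) = 0 + 0*(-150) = 0 + 0 = 0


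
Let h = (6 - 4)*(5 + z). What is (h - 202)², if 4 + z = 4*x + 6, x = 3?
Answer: 26896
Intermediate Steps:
z = 14 (z = -4 + (4*3 + 6) = -4 + (12 + 6) = -4 + 18 = 14)
h = 38 (h = (6 - 4)*(5 + 14) = 2*19 = 38)
(h - 202)² = (38 - 202)² = (-164)² = 26896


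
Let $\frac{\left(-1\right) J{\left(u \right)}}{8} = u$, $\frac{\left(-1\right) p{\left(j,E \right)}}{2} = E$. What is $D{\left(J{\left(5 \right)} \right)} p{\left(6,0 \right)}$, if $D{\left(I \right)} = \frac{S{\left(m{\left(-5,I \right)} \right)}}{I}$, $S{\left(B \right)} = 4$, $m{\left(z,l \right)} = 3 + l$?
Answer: $0$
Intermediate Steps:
$p{\left(j,E \right)} = - 2 E$
$J{\left(u \right)} = - 8 u$
$D{\left(I \right)} = \frac{4}{I}$
$D{\left(J{\left(5 \right)} \right)} p{\left(6,0 \right)} = \frac{4}{\left(-8\right) 5} \left(\left(-2\right) 0\right) = \frac{4}{-40} \cdot 0 = 4 \left(- \frac{1}{40}\right) 0 = \left(- \frac{1}{10}\right) 0 = 0$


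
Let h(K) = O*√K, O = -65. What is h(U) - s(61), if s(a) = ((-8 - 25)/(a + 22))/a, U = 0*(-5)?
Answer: 33/5063 ≈ 0.0065179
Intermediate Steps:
U = 0
h(K) = -65*√K
s(a) = -33/(a*(22 + a)) (s(a) = (-33/(22 + a))/a = -33/(a*(22 + a)))
h(U) - s(61) = -65*√0 - (-33)/(61*(22 + 61)) = -65*0 - (-33)/(61*83) = 0 - (-33)/(61*83) = 0 - 1*(-33/5063) = 0 + 33/5063 = 33/5063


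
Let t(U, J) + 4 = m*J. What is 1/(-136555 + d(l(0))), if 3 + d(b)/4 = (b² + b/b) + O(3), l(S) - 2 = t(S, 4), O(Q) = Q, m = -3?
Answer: -1/135767 ≈ -7.3656e-6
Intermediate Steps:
t(U, J) = -4 - 3*J
l(S) = -14 (l(S) = 2 + (-4 - 3*4) = 2 + (-4 - 12) = 2 - 16 = -14)
d(b) = 4 + 4*b² (d(b) = -12 + 4*((b² + b/b) + 3) = -12 + 4*((b² + 1) + 3) = -12 + 4*((1 + b²) + 3) = -12 + 4*(4 + b²) = -12 + (16 + 4*b²) = 4 + 4*b²)
1/(-136555 + d(l(0))) = 1/(-136555 + (4 + 4*(-14)²)) = 1/(-136555 + (4 + 4*196)) = 1/(-136555 + (4 + 784)) = 1/(-136555 + 788) = 1/(-135767) = -1/135767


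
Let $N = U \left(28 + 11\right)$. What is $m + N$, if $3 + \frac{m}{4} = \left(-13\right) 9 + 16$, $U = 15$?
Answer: $169$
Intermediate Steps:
$m = -416$ ($m = -12 + 4 \left(\left(-13\right) 9 + 16\right) = -12 + 4 \left(-117 + 16\right) = -12 + 4 \left(-101\right) = -12 - 404 = -416$)
$N = 585$ ($N = 15 \left(28 + 11\right) = 15 \cdot 39 = 585$)
$m + N = -416 + 585 = 169$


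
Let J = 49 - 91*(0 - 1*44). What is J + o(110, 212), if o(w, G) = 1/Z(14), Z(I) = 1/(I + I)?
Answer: 4081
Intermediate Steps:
Z(I) = 1/(2*I)
o(w, G) = 28 (o(w, G) = 1/((½)/14) = 1/((½)*(1/14)) = 1/(1/28) = 28)
J = 4053 (J = 49 - 91*(0 - 44) = 49 - 91*(-44) = 49 + 4004 = 4053)
J + o(110, 212) = 4053 + 28 = 4081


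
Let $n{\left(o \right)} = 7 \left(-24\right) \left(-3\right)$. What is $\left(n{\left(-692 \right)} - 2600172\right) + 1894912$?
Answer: $-704756$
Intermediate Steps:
$n{\left(o \right)} = 504$ ($n{\left(o \right)} = \left(-168\right) \left(-3\right) = 504$)
$\left(n{\left(-692 \right)} - 2600172\right) + 1894912 = \left(504 - 2600172\right) + 1894912 = -2599668 + 1894912 = -704756$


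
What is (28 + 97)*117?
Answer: 14625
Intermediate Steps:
(28 + 97)*117 = 125*117 = 14625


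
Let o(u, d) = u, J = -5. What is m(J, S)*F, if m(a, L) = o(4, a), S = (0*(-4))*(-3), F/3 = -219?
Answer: -2628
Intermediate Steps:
F = -657 (F = 3*(-219) = -657)
S = 0 (S = 0*(-3) = 0)
m(a, L) = 4
m(J, S)*F = 4*(-657) = -2628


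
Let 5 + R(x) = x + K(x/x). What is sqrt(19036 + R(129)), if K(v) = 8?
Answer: 4*sqrt(1198) ≈ 138.45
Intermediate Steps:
R(x) = 3 + x (R(x) = -5 + (x + 8) = -5 + (8 + x) = 3 + x)
sqrt(19036 + R(129)) = sqrt(19036 + (3 + 129)) = sqrt(19036 + 132) = sqrt(19168) = 4*sqrt(1198)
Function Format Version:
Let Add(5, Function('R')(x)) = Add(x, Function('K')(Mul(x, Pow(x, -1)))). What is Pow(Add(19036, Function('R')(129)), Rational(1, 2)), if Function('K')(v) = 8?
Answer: Mul(4, Pow(1198, Rational(1, 2))) ≈ 138.45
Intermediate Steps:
Function('R')(x) = Add(3, x) (Function('R')(x) = Add(-5, Add(x, 8)) = Add(-5, Add(8, x)) = Add(3, x))
Pow(Add(19036, Function('R')(129)), Rational(1, 2)) = Pow(Add(19036, Add(3, 129)), Rational(1, 2)) = Pow(Add(19036, 132), Rational(1, 2)) = Pow(19168, Rational(1, 2)) = Mul(4, Pow(1198, Rational(1, 2)))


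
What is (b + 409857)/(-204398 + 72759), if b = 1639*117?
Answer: -601620/131639 ≈ -4.5702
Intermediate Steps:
b = 191763
(b + 409857)/(-204398 + 72759) = (191763 + 409857)/(-204398 + 72759) = 601620/(-131639) = 601620*(-1/131639) = -601620/131639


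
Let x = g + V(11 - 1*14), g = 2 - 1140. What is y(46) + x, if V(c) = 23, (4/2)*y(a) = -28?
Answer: -1129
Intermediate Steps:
y(a) = -14 (y(a) = (½)*(-28) = -14)
g = -1138
x = -1115 (x = -1138 + 23 = -1115)
y(46) + x = -14 - 1115 = -1129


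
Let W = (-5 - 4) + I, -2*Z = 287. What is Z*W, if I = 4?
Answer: 1435/2 ≈ 717.50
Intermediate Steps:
Z = -287/2 (Z = -½*287 = -287/2 ≈ -143.50)
W = -5 (W = (-5 - 4) + 4 = -9 + 4 = -5)
Z*W = -287/2*(-5) = 1435/2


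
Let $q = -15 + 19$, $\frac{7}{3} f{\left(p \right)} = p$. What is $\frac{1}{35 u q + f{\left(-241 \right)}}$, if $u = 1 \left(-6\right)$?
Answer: $- \frac{7}{6603} \approx -0.0010601$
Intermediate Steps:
$u = -6$
$f{\left(p \right)} = \frac{3 p}{7}$
$q = 4$
$\frac{1}{35 u q + f{\left(-241 \right)}} = \frac{1}{35 \left(-6\right) 4 + \frac{3}{7} \left(-241\right)} = \frac{1}{\left(-210\right) 4 - \frac{723}{7}} = \frac{1}{-840 - \frac{723}{7}} = \frac{1}{- \frac{6603}{7}} = - \frac{7}{6603}$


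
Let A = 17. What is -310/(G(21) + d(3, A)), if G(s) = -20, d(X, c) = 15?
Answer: 62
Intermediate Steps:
-310/(G(21) + d(3, A)) = -310/(-20 + 15) = -310/(-5) = -⅕*(-310) = 62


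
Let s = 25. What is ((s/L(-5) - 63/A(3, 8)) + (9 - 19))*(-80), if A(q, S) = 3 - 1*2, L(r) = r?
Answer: 6240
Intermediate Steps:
A(q, S) = 1 (A(q, S) = 3 - 2 = 1)
((s/L(-5) - 63/A(3, 8)) + (9 - 19))*(-80) = ((25/(-5) - 63/1) + (9 - 19))*(-80) = ((25*(-⅕) - 63*1) - 10)*(-80) = ((-5 - 63) - 10)*(-80) = (-68 - 10)*(-80) = -78*(-80) = 6240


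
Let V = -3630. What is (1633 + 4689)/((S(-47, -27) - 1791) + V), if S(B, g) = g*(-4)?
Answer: -6322/5313 ≈ -1.1899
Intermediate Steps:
S(B, g) = -4*g
(1633 + 4689)/((S(-47, -27) - 1791) + V) = (1633 + 4689)/((-4*(-27) - 1791) - 3630) = 6322/((108 - 1791) - 3630) = 6322/(-1683 - 3630) = 6322/(-5313) = 6322*(-1/5313) = -6322/5313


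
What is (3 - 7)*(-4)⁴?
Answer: -1024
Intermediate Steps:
(3 - 7)*(-4)⁴ = -4*256 = -1024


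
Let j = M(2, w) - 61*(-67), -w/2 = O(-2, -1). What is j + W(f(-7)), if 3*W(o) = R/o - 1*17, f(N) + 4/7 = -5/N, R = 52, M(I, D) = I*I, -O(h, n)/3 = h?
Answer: 12620/3 ≈ 4206.7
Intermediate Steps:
O(h, n) = -3*h
w = -12 (w = -(-6)*(-2) = -2*6 = -12)
M(I, D) = I²
f(N) = -4/7 - 5/N
j = 4091 (j = 2² - 61*(-67) = 4 + 4087 = 4091)
W(o) = -17/3 + 52/(3*o) (W(o) = (52/o - 1*17)/3 = (52/o - 17)/3 = (-17 + 52/o)/3 = -17/3 + 52/(3*o))
j + W(f(-7)) = 4091 + (52 - 17*(-4/7 - 5/(-7)))/(3*(-4/7 - 5/(-7))) = 4091 + (52 - 17*(-4/7 - 5*(-⅐)))/(3*(-4/7 - 5*(-⅐))) = 4091 + (52 - 17*(-4/7 + 5/7))/(3*(-4/7 + 5/7)) = 4091 + (52 - 17*⅐)/(3*(⅐)) = 4091 + (⅓)*7*(52 - 17/7) = 4091 + (⅓)*7*(347/7) = 4091 + 347/3 = 12620/3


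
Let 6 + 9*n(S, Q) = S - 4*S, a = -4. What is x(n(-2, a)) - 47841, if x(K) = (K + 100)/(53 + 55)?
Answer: -1291682/27 ≈ -47840.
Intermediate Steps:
n(S, Q) = -2/3 - S/3 (n(S, Q) = -2/3 + (S - 4*S)/9 = -2/3 + (-3*S)/9 = -2/3 - S/3)
x(K) = 25/27 + K/108 (x(K) = (100 + K)/108 = (100 + K)*(1/108) = 25/27 + K/108)
x(n(-2, a)) - 47841 = (25/27 + (-2/3 - 1/3*(-2))/108) - 47841 = (25/27 + (-2/3 + 2/3)/108) - 47841 = (25/27 + (1/108)*0) - 47841 = (25/27 + 0) - 47841 = 25/27 - 47841 = -1291682/27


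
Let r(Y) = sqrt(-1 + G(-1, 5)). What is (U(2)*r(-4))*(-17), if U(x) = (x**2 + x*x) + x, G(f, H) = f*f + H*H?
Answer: -850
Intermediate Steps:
G(f, H) = H**2 + f**2 (G(f, H) = f**2 + H**2 = H**2 + f**2)
U(x) = x + 2*x**2 (U(x) = (x**2 + x**2) + x = 2*x**2 + x = x + 2*x**2)
r(Y) = 5 (r(Y) = sqrt(-1 + (5**2 + (-1)**2)) = sqrt(-1 + (25 + 1)) = sqrt(-1 + 26) = sqrt(25) = 5)
(U(2)*r(-4))*(-17) = ((2*(1 + 2*2))*5)*(-17) = ((2*(1 + 4))*5)*(-17) = ((2*5)*5)*(-17) = (10*5)*(-17) = 50*(-17) = -850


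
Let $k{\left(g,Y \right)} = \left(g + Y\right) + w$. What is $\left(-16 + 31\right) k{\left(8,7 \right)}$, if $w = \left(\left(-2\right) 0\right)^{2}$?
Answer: $225$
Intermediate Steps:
$w = 0$ ($w = 0^{2} = 0$)
$k{\left(g,Y \right)} = Y + g$ ($k{\left(g,Y \right)} = \left(g + Y\right) + 0 = \left(Y + g\right) + 0 = Y + g$)
$\left(-16 + 31\right) k{\left(8,7 \right)} = \left(-16 + 31\right) \left(7 + 8\right) = 15 \cdot 15 = 225$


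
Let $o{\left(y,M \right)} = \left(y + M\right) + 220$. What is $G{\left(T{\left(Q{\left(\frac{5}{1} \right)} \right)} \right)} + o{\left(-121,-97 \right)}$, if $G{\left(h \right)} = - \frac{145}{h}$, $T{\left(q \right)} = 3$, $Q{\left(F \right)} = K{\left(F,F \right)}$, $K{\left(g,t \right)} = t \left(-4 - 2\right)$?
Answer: $- \frac{139}{3} \approx -46.333$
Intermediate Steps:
$K{\left(g,t \right)} = - 6 t$ ($K{\left(g,t \right)} = t \left(-6\right) = - 6 t$)
$Q{\left(F \right)} = - 6 F$
$o{\left(y,M \right)} = 220 + M + y$ ($o{\left(y,M \right)} = \left(M + y\right) + 220 = 220 + M + y$)
$G{\left(T{\left(Q{\left(\frac{5}{1} \right)} \right)} \right)} + o{\left(-121,-97 \right)} = - \frac{145}{3} - -2 = \left(-145\right) \frac{1}{3} + 2 = - \frac{145}{3} + 2 = - \frac{139}{3}$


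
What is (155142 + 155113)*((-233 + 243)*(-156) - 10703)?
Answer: -3804657065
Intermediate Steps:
(155142 + 155113)*((-233 + 243)*(-156) - 10703) = 310255*(10*(-156) - 10703) = 310255*(-1560 - 10703) = 310255*(-12263) = -3804657065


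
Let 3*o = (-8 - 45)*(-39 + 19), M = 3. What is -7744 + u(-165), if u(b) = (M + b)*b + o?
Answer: 58018/3 ≈ 19339.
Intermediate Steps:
o = 1060/3 (o = ((-8 - 45)*(-39 + 19))/3 = (-53*(-20))/3 = (⅓)*1060 = 1060/3 ≈ 353.33)
u(b) = 1060/3 + b*(3 + b) (u(b) = (3 + b)*b + 1060/3 = b*(3 + b) + 1060/3 = 1060/3 + b*(3 + b))
-7744 + u(-165) = -7744 + (1060/3 + (-165)² + 3*(-165)) = -7744 + (1060/3 + 27225 - 495) = -7744 + 81250/3 = 58018/3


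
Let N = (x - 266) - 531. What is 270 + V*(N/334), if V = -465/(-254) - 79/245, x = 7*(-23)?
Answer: 2760992239/10392410 ≈ 265.67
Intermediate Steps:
x = -161
N = -958 (N = (-161 - 266) - 531 = -427 - 531 = -958)
V = 93859/62230 (V = -465*(-1/254) - 79*1/245 = 465/254 - 79/245 = 93859/62230 ≈ 1.5083)
270 + V*(N/334) = 270 + 93859*(-958/334)/62230 = 270 + 93859*(-958*1/334)/62230 = 270 + (93859/62230)*(-479/167) = 270 - 44958461/10392410 = 2760992239/10392410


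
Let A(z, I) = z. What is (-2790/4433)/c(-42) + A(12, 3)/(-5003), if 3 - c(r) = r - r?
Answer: -151806/715429 ≈ -0.21219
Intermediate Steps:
c(r) = 3 (c(r) = 3 - (r - r) = 3 - 1*0 = 3 + 0 = 3)
(-2790/4433)/c(-42) + A(12, 3)/(-5003) = -2790/4433/3 + 12/(-5003) = -2790*1/4433*(⅓) + 12*(-1/5003) = -90/143*⅓ - 12/5003 = -30/143 - 12/5003 = -151806/715429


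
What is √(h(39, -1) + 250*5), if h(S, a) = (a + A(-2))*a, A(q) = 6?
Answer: √1245 ≈ 35.285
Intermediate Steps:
h(S, a) = a*(6 + a) (h(S, a) = (a + 6)*a = (6 + a)*a = a*(6 + a))
√(h(39, -1) + 250*5) = √(-(6 - 1) + 250*5) = √(-1*5 + 1250) = √(-5 + 1250) = √1245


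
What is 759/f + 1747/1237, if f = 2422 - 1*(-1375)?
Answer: 7572242/4696889 ≈ 1.6122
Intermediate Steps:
f = 3797 (f = 2422 + 1375 = 3797)
759/f + 1747/1237 = 759/3797 + 1747/1237 = 7572242/4696889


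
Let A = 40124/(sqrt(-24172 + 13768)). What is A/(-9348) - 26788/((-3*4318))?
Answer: 13394/6477 + 10031*I/238374 ≈ 2.0679 + 0.042081*I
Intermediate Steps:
A = -20062*I/51 (A = 40124/(sqrt(-10404)) = 40124/((102*I)) = 40124*(-I/102) = -20062*I/51 ≈ -393.37*I)
A/(-9348) - 26788/((-3*4318)) = -20062*I/51/(-9348) - 26788/((-3*4318)) = -20062*I/51*(-1/9348) - 26788/(-12954) = 10031*I/238374 - 26788*(-1/12954) = 10031*I/238374 + 13394/6477 = 13394/6477 + 10031*I/238374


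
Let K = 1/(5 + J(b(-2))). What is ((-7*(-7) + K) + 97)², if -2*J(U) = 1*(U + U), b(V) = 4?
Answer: 21609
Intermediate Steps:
J(U) = -U (J(U) = -(U + U)/2 = -2*U/2 = -U)
K = 1 (K = 1/(5 - 1*4) = 1/(5 - 4) = 1/1 = 1)
((-7*(-7) + K) + 97)² = ((-7*(-7) + 1) + 97)² = ((49 + 1) + 97)² = (50 + 97)² = 147² = 21609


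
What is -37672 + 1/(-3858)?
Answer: -145338577/3858 ≈ -37672.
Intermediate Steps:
-37672 + 1/(-3858) = -37672 - 1/3858 = -145338577/3858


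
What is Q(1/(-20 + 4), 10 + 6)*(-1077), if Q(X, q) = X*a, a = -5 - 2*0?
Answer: -5385/16 ≈ -336.56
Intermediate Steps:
a = -5 (a = -5 + 0 = -5)
Q(X, q) = -5*X (Q(X, q) = X*(-5) = -5*X)
Q(1/(-20 + 4), 10 + 6)*(-1077) = -5/(-20 + 4)*(-1077) = -5/(-16)*(-1077) = -5*(-1/16)*(-1077) = (5/16)*(-1077) = -5385/16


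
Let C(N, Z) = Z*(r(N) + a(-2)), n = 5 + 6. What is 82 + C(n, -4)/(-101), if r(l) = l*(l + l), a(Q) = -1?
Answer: 9246/101 ≈ 91.545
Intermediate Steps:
n = 11
r(l) = 2*l² (r(l) = l*(2*l) = 2*l²)
C(N, Z) = Z*(-1 + 2*N²) (C(N, Z) = Z*(2*N² - 1) = Z*(-1 + 2*N²))
82 + C(n, -4)/(-101) = 82 - 4*(-1 + 2*11²)/(-101) = 82 - 4*(-1 + 2*121)*(-1/101) = 82 - 4*(-1 + 242)*(-1/101) = 82 - 4*241*(-1/101) = 82 - 964*(-1/101) = 82 + 964/101 = 9246/101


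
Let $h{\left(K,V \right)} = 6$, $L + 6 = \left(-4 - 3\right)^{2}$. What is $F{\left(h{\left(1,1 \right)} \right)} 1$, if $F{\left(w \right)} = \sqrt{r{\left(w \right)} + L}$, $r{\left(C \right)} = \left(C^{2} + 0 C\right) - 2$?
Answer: $\sqrt{77} \approx 8.775$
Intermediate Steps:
$L = 43$ ($L = -6 + \left(-4 - 3\right)^{2} = -6 + \left(-7\right)^{2} = -6 + 49 = 43$)
$r{\left(C \right)} = -2 + C^{2}$ ($r{\left(C \right)} = \left(C^{2} + 0\right) - 2 = C^{2} - 2 = -2 + C^{2}$)
$F{\left(w \right)} = \sqrt{41 + w^{2}}$ ($F{\left(w \right)} = \sqrt{\left(-2 + w^{2}\right) + 43} = \sqrt{41 + w^{2}}$)
$F{\left(h{\left(1,1 \right)} \right)} 1 = \sqrt{41 + 6^{2}} \cdot 1 = \sqrt{41 + 36} \cdot 1 = \sqrt{77} \cdot 1 = \sqrt{77}$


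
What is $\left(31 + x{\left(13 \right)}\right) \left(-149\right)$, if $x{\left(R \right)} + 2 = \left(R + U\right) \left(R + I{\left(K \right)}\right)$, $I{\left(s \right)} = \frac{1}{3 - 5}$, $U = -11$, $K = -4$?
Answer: $-8046$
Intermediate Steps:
$I{\left(s \right)} = - \frac{1}{2}$ ($I{\left(s \right)} = \frac{1}{-2} = - \frac{1}{2}$)
$x{\left(R \right)} = -2 + \left(-11 + R\right) \left(- \frac{1}{2} + R\right)$ ($x{\left(R \right)} = -2 + \left(R - 11\right) \left(R - \frac{1}{2}\right) = -2 + \left(-11 + R\right) \left(- \frac{1}{2} + R\right)$)
$\left(31 + x{\left(13 \right)}\right) \left(-149\right) = \left(31 + \left(\frac{7}{2} + 13^{2} - \frac{299}{2}\right)\right) \left(-149\right) = \left(31 + \left(\frac{7}{2} + 169 - \frac{299}{2}\right)\right) \left(-149\right) = \left(31 + 23\right) \left(-149\right) = 54 \left(-149\right) = -8046$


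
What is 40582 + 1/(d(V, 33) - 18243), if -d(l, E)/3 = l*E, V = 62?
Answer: 989429741/24381 ≈ 40582.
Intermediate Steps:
d(l, E) = -3*E*l (d(l, E) = -3*l*E = -3*E*l)
40582 + 1/(d(V, 33) - 18243) = 40582 + 1/(-3*33*62 - 18243) = 40582 + 1/(-6138 - 18243) = 40582 + 1/(-24381) = 40582 - 1/24381 = 989429741/24381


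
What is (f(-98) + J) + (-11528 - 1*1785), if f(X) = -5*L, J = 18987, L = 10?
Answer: 5624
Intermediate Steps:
f(X) = -50 (f(X) = -5*10 = -50)
(f(-98) + J) + (-11528 - 1*1785) = (-50 + 18987) + (-11528 - 1*1785) = 18937 + (-11528 - 1785) = 18937 - 13313 = 5624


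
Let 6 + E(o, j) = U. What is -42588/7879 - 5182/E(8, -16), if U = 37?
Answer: -42149206/244249 ≈ -172.57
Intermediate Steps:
E(o, j) = 31 (E(o, j) = -6 + 37 = 31)
-42588/7879 - 5182/E(8, -16) = -42588/7879 - 5182/31 = -42149206/244249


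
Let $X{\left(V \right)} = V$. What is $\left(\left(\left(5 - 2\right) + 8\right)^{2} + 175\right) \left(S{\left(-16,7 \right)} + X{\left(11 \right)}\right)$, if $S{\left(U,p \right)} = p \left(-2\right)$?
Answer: $-888$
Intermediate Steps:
$S{\left(U,p \right)} = - 2 p$
$\left(\left(\left(5 - 2\right) + 8\right)^{2} + 175\right) \left(S{\left(-16,7 \right)} + X{\left(11 \right)}\right) = \left(\left(\left(5 - 2\right) + 8\right)^{2} + 175\right) \left(\left(-2\right) 7 + 11\right) = \left(\left(\left(5 - 2\right) + 8\right)^{2} + 175\right) \left(-14 + 11\right) = \left(\left(3 + 8\right)^{2} + 175\right) \left(-3\right) = \left(11^{2} + 175\right) \left(-3\right) = \left(121 + 175\right) \left(-3\right) = 296 \left(-3\right) = -888$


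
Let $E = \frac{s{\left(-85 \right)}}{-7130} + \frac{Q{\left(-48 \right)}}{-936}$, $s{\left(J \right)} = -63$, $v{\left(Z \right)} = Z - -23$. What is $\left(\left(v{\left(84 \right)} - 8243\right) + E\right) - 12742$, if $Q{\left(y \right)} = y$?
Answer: $- \frac{5805528743}{278070} \approx -20878.0$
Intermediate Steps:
$v{\left(Z \right)} = 23 + Z$ ($v{\left(Z \right)} = Z + 23 = 23 + Z$)
$E = \frac{16717}{278070}$ ($E = - \frac{63}{-7130} - \frac{48}{-936} = \left(-63\right) \left(- \frac{1}{7130}\right) - - \frac{2}{39} = \frac{63}{7130} + \frac{2}{39} = \frac{16717}{278070} \approx 0.060118$)
$\left(\left(v{\left(84 \right)} - 8243\right) + E\right) - 12742 = \left(\left(\left(23 + 84\right) - 8243\right) + \frac{16717}{278070}\right) - 12742 = \left(\left(107 - 8243\right) + \frac{16717}{278070}\right) - 12742 = \left(-8136 + \frac{16717}{278070}\right) - 12742 = - \frac{2262360803}{278070} - 12742 = - \frac{5805528743}{278070}$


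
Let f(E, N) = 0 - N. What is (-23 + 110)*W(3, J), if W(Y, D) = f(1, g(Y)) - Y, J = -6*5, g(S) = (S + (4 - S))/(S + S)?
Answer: -319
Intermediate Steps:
g(S) = 2/S (g(S) = 4/((2*S)) = 4*(1/(2*S)) = 2/S)
J = -30
f(E, N) = -N
W(Y, D) = -Y - 2/Y (W(Y, D) = -2/Y - Y = -Y - 2/Y)
(-23 + 110)*W(3, J) = (-23 + 110)*(-1*3 - 2/3) = 87*(-3 - 2*⅓) = 87*(-3 - ⅔) = 87*(-11/3) = -319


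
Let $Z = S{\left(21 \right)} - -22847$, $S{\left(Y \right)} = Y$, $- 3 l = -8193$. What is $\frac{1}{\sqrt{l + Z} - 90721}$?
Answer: $- \frac{90721}{8230274242} - \frac{\sqrt{25599}}{8230274242} \approx -1.1042 \cdot 10^{-5}$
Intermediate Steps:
$l = 2731$ ($l = \left(- \frac{1}{3}\right) \left(-8193\right) = 2731$)
$Z = 22868$ ($Z = 21 - -22847 = 21 + 22847 = 22868$)
$\frac{1}{\sqrt{l + Z} - 90721} = \frac{1}{\sqrt{2731 + 22868} - 90721} = \frac{1}{\sqrt{25599} - 90721} = \frac{1}{-90721 + \sqrt{25599}}$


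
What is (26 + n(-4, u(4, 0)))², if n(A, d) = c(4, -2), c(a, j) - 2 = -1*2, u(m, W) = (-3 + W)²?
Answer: 676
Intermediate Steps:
c(a, j) = 0 (c(a, j) = 2 - 1*2 = 2 - 2 = 0)
n(A, d) = 0
(26 + n(-4, u(4, 0)))² = (26 + 0)² = 26² = 676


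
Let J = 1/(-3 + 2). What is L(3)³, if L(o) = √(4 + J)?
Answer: 3*√3 ≈ 5.1962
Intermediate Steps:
J = -1 (J = 1/(-1) = -1)
L(o) = √3 (L(o) = √(4 - 1) = √3)
L(3)³ = (√3)³ = 3*√3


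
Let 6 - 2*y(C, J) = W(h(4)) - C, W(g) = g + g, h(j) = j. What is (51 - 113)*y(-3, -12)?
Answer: 155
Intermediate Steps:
W(g) = 2*g
y(C, J) = -1 + C/2 (y(C, J) = 3 - (2*4 - C)/2 = 3 - (8 - C)/2 = 3 + (-4 + C/2) = -1 + C/2)
(51 - 113)*y(-3, -12) = (51 - 113)*(-1 + (1/2)*(-3)) = -62*(-1 - 3/2) = -62*(-5/2) = 155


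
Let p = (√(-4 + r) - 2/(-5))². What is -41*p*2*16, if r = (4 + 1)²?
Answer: -694048/25 - 5248*√21/5 ≈ -32572.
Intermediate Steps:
r = 25 (r = 5² = 25)
p = (⅖ + √21)² (p = (√(-4 + 25) - 2/(-5))² = (√21 - 2*(-⅕))² = (√21 + ⅖)² = (⅖ + √21)² ≈ 24.826)
-41*p*2*16 = -41*(529/25 + 4*√21/5)*2*16 = -41*(1058/25 + 8*√21/5)*16 = (-43378/25 - 328*√21/5)*16 = -694048/25 - 5248*√21/5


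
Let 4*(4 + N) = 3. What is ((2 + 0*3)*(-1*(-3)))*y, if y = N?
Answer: -39/2 ≈ -19.500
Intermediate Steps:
N = -13/4 (N = -4 + (1/4)*3 = -4 + 3/4 = -13/4 ≈ -3.2500)
y = -13/4 ≈ -3.2500
((2 + 0*3)*(-1*(-3)))*y = ((2 + 0*3)*(-1*(-3)))*(-13/4) = ((2 + 0)*3)*(-13/4) = (2*3)*(-13/4) = 6*(-13/4) = -39/2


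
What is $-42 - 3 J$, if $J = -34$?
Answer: $60$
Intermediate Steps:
$-42 - 3 J = -42 - -102 = -42 + 102 = 60$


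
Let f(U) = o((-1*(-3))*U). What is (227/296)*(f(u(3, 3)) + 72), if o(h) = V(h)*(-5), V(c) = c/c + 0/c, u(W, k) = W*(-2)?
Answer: 15209/296 ≈ 51.382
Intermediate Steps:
u(W, k) = -2*W
V(c) = 1 (V(c) = 1 + 0 = 1)
o(h) = -5 (o(h) = 1*(-5) = -5)
f(U) = -5
(227/296)*(f(u(3, 3)) + 72) = (227/296)*(-5 + 72) = (227*(1/296))*67 = (227/296)*67 = 15209/296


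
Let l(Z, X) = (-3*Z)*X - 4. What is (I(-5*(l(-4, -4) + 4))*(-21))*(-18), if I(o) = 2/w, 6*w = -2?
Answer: -2268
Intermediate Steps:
w = -1/3 (w = (1/6)*(-2) = -1/3 ≈ -0.33333)
l(Z, X) = -4 - 3*X*Z (l(Z, X) = -3*X*Z - 4 = -4 - 3*X*Z)
I(o) = -6 (I(o) = 2/(-1/3) = 2*(-3) = -6)
(I(-5*(l(-4, -4) + 4))*(-21))*(-18) = -6*(-21)*(-18) = 126*(-18) = -2268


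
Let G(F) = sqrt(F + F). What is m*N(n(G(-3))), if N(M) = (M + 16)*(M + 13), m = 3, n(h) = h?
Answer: 606 + 87*I*sqrt(6) ≈ 606.0 + 213.11*I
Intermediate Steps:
G(F) = sqrt(2)*sqrt(F) (G(F) = sqrt(2*F) = sqrt(2)*sqrt(F))
N(M) = (13 + M)*(16 + M) (N(M) = (16 + M)*(13 + M) = (13 + M)*(16 + M))
m*N(n(G(-3))) = 3*(208 + (sqrt(2)*sqrt(-3))**2 + 29*(sqrt(2)*sqrt(-3))) = 3*(208 + (sqrt(2)*(I*sqrt(3)))**2 + 29*(sqrt(2)*(I*sqrt(3)))) = 3*(208 + (I*sqrt(6))**2 + 29*(I*sqrt(6))) = 3*(208 - 6 + 29*I*sqrt(6)) = 3*(202 + 29*I*sqrt(6)) = 606 + 87*I*sqrt(6)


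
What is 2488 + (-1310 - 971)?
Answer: 207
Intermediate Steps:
2488 + (-1310 - 971) = 2488 - 2281 = 207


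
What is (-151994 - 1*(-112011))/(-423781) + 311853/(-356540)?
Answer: -117901837373/151094877740 ≈ -0.78032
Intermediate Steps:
(-151994 - 1*(-112011))/(-423781) + 311853/(-356540) = (-151994 + 112011)*(-1/423781) + 311853*(-1/356540) = -39983*(-1/423781) - 311853/356540 = 39983/423781 - 311853/356540 = -117901837373/151094877740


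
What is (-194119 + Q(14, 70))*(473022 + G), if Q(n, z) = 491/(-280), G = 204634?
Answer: -657735466911/5 ≈ -1.3155e+11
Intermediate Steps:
Q(n, z) = -491/280 (Q(n, z) = 491*(-1/280) = -491/280)
(-194119 + Q(14, 70))*(473022 + G) = (-194119 - 491/280)*(473022 + 204634) = -54353811/280*677656 = -657735466911/5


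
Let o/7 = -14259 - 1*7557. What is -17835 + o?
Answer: -170547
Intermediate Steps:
o = -152712 (o = 7*(-14259 - 1*7557) = 7*(-14259 - 7557) = 7*(-21816) = -152712)
-17835 + o = -17835 - 152712 = -170547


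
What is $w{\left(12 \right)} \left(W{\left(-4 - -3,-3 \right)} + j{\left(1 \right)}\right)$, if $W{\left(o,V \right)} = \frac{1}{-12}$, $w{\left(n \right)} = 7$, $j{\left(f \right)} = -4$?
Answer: $- \frac{343}{12} \approx -28.583$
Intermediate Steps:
$W{\left(o,V \right)} = - \frac{1}{12}$
$w{\left(12 \right)} \left(W{\left(-4 - -3,-3 \right)} + j{\left(1 \right)}\right) = 7 \left(- \frac{1}{12} - 4\right) = 7 \left(- \frac{49}{12}\right) = - \frac{343}{12}$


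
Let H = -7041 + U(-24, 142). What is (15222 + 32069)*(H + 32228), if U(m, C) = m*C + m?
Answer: 1028815705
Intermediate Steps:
U(m, C) = m + C*m (U(m, C) = C*m + m = m + C*m)
H = -10473 (H = -7041 - 24*(1 + 142) = -7041 - 24*143 = -7041 - 3432 = -10473)
(15222 + 32069)*(H + 32228) = (15222 + 32069)*(-10473 + 32228) = 47291*21755 = 1028815705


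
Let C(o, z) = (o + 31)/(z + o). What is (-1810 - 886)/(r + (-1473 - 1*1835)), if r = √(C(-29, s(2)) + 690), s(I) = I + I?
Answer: 13934950/17097147 + 23590*√22/17097147 ≈ 0.82152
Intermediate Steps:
s(I) = 2*I
C(o, z) = (31 + o)/(o + z)
r = 28*√22/5 (r = √((31 - 29)/(-29 + 2*2) + 690) = √(2/(-29 + 4) + 690) = √(2/(-25) + 690) = √(-1/25*2 + 690) = √(-2/25 + 690) = √(17248/25) = 28*√22/5 ≈ 26.266)
(-1810 - 886)/(r + (-1473 - 1*1835)) = (-1810 - 886)/(28*√22/5 + (-1473 - 1*1835)) = -2696/(28*√22/5 + (-1473 - 1835)) = -2696/(28*√22/5 - 3308) = -2696/(-3308 + 28*√22/5)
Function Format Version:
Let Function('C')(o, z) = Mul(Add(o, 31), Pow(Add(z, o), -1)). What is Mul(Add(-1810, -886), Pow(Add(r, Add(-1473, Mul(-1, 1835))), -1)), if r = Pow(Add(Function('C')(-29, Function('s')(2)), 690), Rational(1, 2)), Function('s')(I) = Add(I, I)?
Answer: Add(Rational(13934950, 17097147), Mul(Rational(23590, 17097147), Pow(22, Rational(1, 2)))) ≈ 0.82152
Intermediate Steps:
Function('s')(I) = Mul(2, I)
Function('C')(o, z) = Mul(Pow(Add(o, z), -1), Add(31, o)) (Function('C')(o, z) = Mul(Add(31, o), Pow(Add(o, z), -1)) = Mul(Pow(Add(o, z), -1), Add(31, o)))
r = Mul(Rational(28, 5), Pow(22, Rational(1, 2))) (r = Pow(Add(Mul(Pow(Add(-29, Mul(2, 2)), -1), Add(31, -29)), 690), Rational(1, 2)) = Pow(Add(Mul(Pow(Add(-29, 4), -1), 2), 690), Rational(1, 2)) = Pow(Add(Mul(Pow(-25, -1), 2), 690), Rational(1, 2)) = Pow(Add(Mul(Rational(-1, 25), 2), 690), Rational(1, 2)) = Pow(Add(Rational(-2, 25), 690), Rational(1, 2)) = Pow(Rational(17248, 25), Rational(1, 2)) = Mul(Rational(28, 5), Pow(22, Rational(1, 2))) ≈ 26.266)
Mul(Add(-1810, -886), Pow(Add(r, Add(-1473, Mul(-1, 1835))), -1)) = Mul(Add(-1810, -886), Pow(Add(Mul(Rational(28, 5), Pow(22, Rational(1, 2))), Add(-1473, Mul(-1, 1835))), -1)) = Mul(-2696, Pow(Add(Mul(Rational(28, 5), Pow(22, Rational(1, 2))), Add(-1473, -1835)), -1)) = Mul(-2696, Pow(Add(Mul(Rational(28, 5), Pow(22, Rational(1, 2))), -3308), -1)) = Mul(-2696, Pow(Add(-3308, Mul(Rational(28, 5), Pow(22, Rational(1, 2)))), -1))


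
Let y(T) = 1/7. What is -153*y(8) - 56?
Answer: -545/7 ≈ -77.857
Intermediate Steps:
y(T) = 1/7
-153*y(8) - 56 = -153*1/7 - 56 = -153/7 - 56 = -545/7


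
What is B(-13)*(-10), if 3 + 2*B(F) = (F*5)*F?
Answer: -4210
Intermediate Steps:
B(F) = -3/2 + 5*F²/2 (B(F) = -3/2 + ((F*5)*F)/2 = -3/2 + ((5*F)*F)/2 = -3/2 + (5*F²)/2 = -3/2 + 5*F²/2)
B(-13)*(-10) = (-3/2 + (5/2)*(-13)²)*(-10) = (-3/2 + (5/2)*169)*(-10) = (-3/2 + 845/2)*(-10) = 421*(-10) = -4210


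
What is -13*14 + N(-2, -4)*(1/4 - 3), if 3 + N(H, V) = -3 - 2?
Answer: -160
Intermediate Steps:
N(H, V) = -8 (N(H, V) = -3 + (-3 - 2) = -3 - 5 = -8)
-13*14 + N(-2, -4)*(1/4 - 3) = -13*14 - 8*(1/4 - 3) = -182 - 8*(1/4 - 3) = -182 - 8*(-11/4) = -182 + 22 = -160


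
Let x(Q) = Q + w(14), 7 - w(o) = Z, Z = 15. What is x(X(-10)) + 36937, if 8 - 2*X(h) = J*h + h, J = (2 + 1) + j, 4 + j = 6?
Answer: 36963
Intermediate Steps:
j = 2 (j = -4 + 6 = 2)
J = 5 (J = (2 + 1) + 2 = 3 + 2 = 5)
w(o) = -8 (w(o) = 7 - 1*15 = 7 - 15 = -8)
X(h) = 4 - 3*h (X(h) = 4 - (5*h + h)/2 = 4 - 3*h)
x(Q) = -8 + Q (x(Q) = Q - 8 = -8 + Q)
x(X(-10)) + 36937 = (-8 + (4 - 3*(-10))) + 36937 = (-8 + (4 + 30)) + 36937 = (-8 + 34) + 36937 = 26 + 36937 = 36963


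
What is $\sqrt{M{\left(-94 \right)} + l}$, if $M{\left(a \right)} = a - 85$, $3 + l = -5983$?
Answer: $3 i \sqrt{685} \approx 78.518 i$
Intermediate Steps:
$l = -5986$ ($l = -3 - 5983 = -5986$)
$M{\left(a \right)} = -85 + a$
$\sqrt{M{\left(-94 \right)} + l} = \sqrt{\left(-85 - 94\right) - 5986} = \sqrt{-179 - 5986} = \sqrt{-6165} = 3 i \sqrt{685}$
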